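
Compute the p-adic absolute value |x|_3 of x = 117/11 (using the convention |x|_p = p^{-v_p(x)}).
|117/11|_3 = 1/9

Step 1 — compute v_3(x) by factoring powers of 3 out of the numerator and denominator: v_3(117/11) = 2. Step 2 — apply |x|_p = p^{-v_p(x)} = 3^{-2} = 1/9.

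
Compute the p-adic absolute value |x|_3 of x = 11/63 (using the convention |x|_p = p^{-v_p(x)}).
|11/63|_3 = 9

Step 1 — compute v_3(x) by factoring powers of 3 out of the numerator and denominator: v_3(11/63) = -2. Step 2 — apply |x|_p = p^{-v_p(x)} = 3^{2} = 9.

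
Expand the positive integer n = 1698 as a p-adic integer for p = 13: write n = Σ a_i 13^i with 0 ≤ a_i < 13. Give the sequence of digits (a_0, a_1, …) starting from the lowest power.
(a_0, a_1, …) = (8, 0, 10)

Repeated division by 13 gives the digits low-to-high: 1698 = 8 + 10·13^2. Digit sequence: (8, 0, 10).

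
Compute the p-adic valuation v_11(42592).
v_11(42592) = 3

v_11(n) is the largest exponent k such that 11^k divides n. Factor out: 42592 = 11^3 · 32. (Sign doesn't affect v_p.) So v_11(42592) = 3.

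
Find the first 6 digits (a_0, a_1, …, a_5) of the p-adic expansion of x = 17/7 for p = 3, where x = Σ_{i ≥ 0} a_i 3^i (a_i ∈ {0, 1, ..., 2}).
(a_0, …, a_5) = (2, 1, 1, 0, 2, 1)

v_3(17/7) = 0 (numerator and denominator both coprime to 3), so x ∈ ℤ_3^×. Compute digits iteratively via a_i = x_i mod 3, x_{i+1} = (x_i − a_i)/3, with x_0 = x:
  x_0 = 17/7;  a_0 = 2;  x_1 = (x_0 − 2)/3 = 1/7
  x_1 = 1/7;  a_1 = 1;  x_2 = (x_1 − 1)/3 = -2/7
  x_2 = -2/7;  a_2 = 1;  x_3 = (x_2 − 1)/3 = -3/7
  x_3 = -3/7;  a_3 = 0;  x_4 = (x_3 − 0)/3 = -1/7
  x_4 = -1/7;  a_4 = 2;  x_5 = (x_4 − 2)/3 = -5/7
  x_5 = -5/7;  a_5 = 1;  x_6 = (x_5 − 1)/3 = -4/7
Digits: (2, 1, 1, 0, 2, 1).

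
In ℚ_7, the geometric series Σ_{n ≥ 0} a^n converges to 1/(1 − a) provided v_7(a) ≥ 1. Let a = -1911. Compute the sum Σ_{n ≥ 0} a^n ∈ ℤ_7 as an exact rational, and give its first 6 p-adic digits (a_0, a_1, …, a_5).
Σ a^n = 1/(1 − a) = 1/1912;  first 6 digits = (1, 0, 3, 1, 1, 0)

v_7(a) = 2 ≥ 1, so the series converges in ℤ_7 to 1/(1 − a) = 1/(1 − (-1911)) = 1/1912. Expand this rational in ℤ_7: compute digits iteratively via d_i = x_i mod 7, x_{i+1} = (x_i − d_i)/7. The first 6 digits are (1, 0, 3, 1, 1, 0).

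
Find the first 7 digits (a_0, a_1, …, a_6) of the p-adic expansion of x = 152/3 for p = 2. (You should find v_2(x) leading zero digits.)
(a_0, …, a_6) = (0, 0, 0, 1, 0, 0, 0)

v_2(152/3) = 3, so a_0 = ... = a_2 = 0. Factor out: x = 2^3 · u with u = 19/3 a unit in ℤ_2. Expand u iteratively via a_{v+i} = u_i mod 2, u_{i+1} = (u_i − a_{v+i})/2:
  u_0 = 19/3;  a_3 = 1;  u_1 = (u_0 − 1)/2 = 8/3
  u_1 = 8/3;  a_4 = 0;  u_2 = (u_1 − 0)/2 = 4/3
  u_2 = 4/3;  a_5 = 0;  u_3 = (u_2 − 0)/2 = 2/3
  u_3 = 2/3;  a_6 = 0;  u_4 = (u_3 − 0)/2 = 1/3
Digits: (0, 0, 0, 1, 0, 0, 0).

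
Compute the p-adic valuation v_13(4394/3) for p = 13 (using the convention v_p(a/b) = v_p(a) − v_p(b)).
v_13(4394/3) = 3

Factor powers of 13 from the numerator and denominator of the reduced fraction: 4394 = 13^3 · 2 and 3 = 13^0 · 3. Apply v_p(a/b) = v_p(a) − v_p(b): v_13(4394/3) = 3 − 0 = 3.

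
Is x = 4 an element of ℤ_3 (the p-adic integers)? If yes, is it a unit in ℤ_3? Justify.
x ∈ ℤ_3^× (unit); v_3(x) = 0

ℤ_3 = {x ∈ ℚ_3 : v_3(x) ≥ 0} and ℤ_3^× = {x ∈ ℤ_3 : v_3(x) = 0}. Here v_3(4) = v_3(num) − v_3(den) = 0; compare against these criteria.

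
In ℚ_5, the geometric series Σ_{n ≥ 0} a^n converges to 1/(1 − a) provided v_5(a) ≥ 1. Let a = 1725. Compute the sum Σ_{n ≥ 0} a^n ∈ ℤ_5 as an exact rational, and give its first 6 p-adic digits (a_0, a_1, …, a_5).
Σ a^n = 1/(1 − a) = -1/1724;  first 6 digits = (1, 0, 4, 3, 3, 2)

v_5(a) = 2 ≥ 1, so the series converges in ℤ_5 to 1/(1 − a) = 1/(1 − 1725) = -1/1724. Expand this rational in ℤ_5: compute digits iteratively via d_i = x_i mod 5, x_{i+1} = (x_i − d_i)/5. The first 6 digits are (1, 0, 4, 3, 3, 2).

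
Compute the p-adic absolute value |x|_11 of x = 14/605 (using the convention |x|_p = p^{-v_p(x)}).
|14/605|_11 = 121

Step 1 — compute v_11(x) by factoring powers of 11 out of the numerator and denominator: v_11(14/605) = -2. Step 2 — apply |x|_p = p^{-v_p(x)} = 11^{2} = 121.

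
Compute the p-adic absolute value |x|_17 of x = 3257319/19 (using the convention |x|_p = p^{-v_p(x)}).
|3257319/19|_17 = 1/83521

Step 1 — compute v_17(x) by factoring powers of 17 out of the numerator and denominator: v_17(3257319/19) = 4. Step 2 — apply |x|_p = p^{-v_p(x)} = 17^{-4} = 1/83521.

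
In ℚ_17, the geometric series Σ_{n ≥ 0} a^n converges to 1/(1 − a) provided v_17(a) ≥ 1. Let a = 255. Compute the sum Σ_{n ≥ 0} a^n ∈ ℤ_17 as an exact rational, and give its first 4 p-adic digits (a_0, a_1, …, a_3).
Σ a^n = 1/(1 − a) = -1/254;  first 4 digits = (1, 15, 4, 5)

v_17(a) = 1 ≥ 1, so the series converges in ℤ_17 to 1/(1 − a) = 1/(1 − 255) = -1/254. Expand this rational in ℤ_17: compute digits iteratively via d_i = x_i mod 17, x_{i+1} = (x_i − d_i)/17. The first 4 digits are (1, 15, 4, 5).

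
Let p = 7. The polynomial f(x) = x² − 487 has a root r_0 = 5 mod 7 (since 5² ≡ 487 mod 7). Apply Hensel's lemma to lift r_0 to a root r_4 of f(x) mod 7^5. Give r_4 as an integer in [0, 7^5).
r_4 = 16133 (mod 16807)

Hensel's recurrence: r_{i+1} = r_i − f(r_i)·(f′(r_i))^{-1} mod 7^{i+2}, with f′(x) = 2x. Iterate:
  r_0 = 5 (mod 7)
  r_1 = 12 (mod 49)
  r_2 = 12 (mod 343)
  r_3 = 1727 (mod 2401)
  r_4 = 16133 (mod 16807)
Final: r_4 = 16133, and one checks f(r_4) ≡ 0 mod 7^5.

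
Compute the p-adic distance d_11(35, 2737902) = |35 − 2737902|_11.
d_11(35, 2737902) = 1/161051

Step 1 — x − y = 35 − 2737902 = -2737867. Step 2 — v_11(-2737867) = 5 (factor: -2737867 = −(11^5 · 17); the sign does not affect v_p). Step 3 — |x − y|_11 = 11^{-5} = 1/161051.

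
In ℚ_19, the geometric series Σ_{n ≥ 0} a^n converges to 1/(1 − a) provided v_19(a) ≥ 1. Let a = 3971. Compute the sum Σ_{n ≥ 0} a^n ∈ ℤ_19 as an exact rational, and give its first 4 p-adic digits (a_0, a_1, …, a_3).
Σ a^n = 1/(1 − a) = -1/3970;  first 4 digits = (1, 0, 11, 0)

v_19(a) = 2 ≥ 1, so the series converges in ℤ_19 to 1/(1 − a) = 1/(1 − 3971) = -1/3970. Expand this rational in ℤ_19: compute digits iteratively via d_i = x_i mod 19, x_{i+1} = (x_i − d_i)/19. The first 4 digits are (1, 0, 11, 0).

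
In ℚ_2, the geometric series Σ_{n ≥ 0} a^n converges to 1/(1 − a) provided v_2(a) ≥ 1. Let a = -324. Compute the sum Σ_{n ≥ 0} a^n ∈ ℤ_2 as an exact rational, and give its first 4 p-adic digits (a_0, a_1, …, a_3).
Σ a^n = 1/(1 − a) = 1/325;  first 4 digits = (1, 0, 1, 1)

v_2(a) = 2 ≥ 1, so the series converges in ℤ_2 to 1/(1 − a) = 1/(1 − (-324)) = 1/325. Expand this rational in ℤ_2: compute digits iteratively via d_i = x_i mod 2, x_{i+1} = (x_i − d_i)/2. The first 4 digits are (1, 0, 1, 1).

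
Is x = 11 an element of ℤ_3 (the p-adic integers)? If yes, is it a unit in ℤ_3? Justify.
x ∈ ℤ_3^× (unit); v_3(x) = 0

ℤ_3 = {x ∈ ℚ_3 : v_3(x) ≥ 0} and ℤ_3^× = {x ∈ ℤ_3 : v_3(x) = 0}. Here v_3(11) = v_3(num) − v_3(den) = 0; compare against these criteria.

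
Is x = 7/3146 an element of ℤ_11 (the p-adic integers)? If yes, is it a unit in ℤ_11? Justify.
x ∉ ℤ_11 (v_11(x) = -2 < 0)

ℤ_11 = {x ∈ ℚ_11 : v_11(x) ≥ 0} and ℤ_11^× = {x ∈ ℤ_11 : v_11(x) = 0}. Here v_11(7/3146) = v_11(num) − v_11(den) = -2; compare against these criteria.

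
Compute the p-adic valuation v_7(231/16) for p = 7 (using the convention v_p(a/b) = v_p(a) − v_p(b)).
v_7(231/16) = 1

Factor powers of 7 from the numerator and denominator of the reduced fraction: 231 = 7^1 · 33 and 16 = 7^0 · 16. Apply v_p(a/b) = v_p(a) − v_p(b): v_7(231/16) = 1 − 0 = 1.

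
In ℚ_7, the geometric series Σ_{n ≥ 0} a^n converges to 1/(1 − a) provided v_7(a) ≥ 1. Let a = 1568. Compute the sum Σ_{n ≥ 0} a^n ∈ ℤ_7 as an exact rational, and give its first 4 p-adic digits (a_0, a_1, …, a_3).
Σ a^n = 1/(1 − a) = -1/1567;  first 4 digits = (1, 0, 4, 4)

v_7(a) = 2 ≥ 1, so the series converges in ℤ_7 to 1/(1 − a) = 1/(1 − 1568) = -1/1567. Expand this rational in ℤ_7: compute digits iteratively via d_i = x_i mod 7, x_{i+1} = (x_i − d_i)/7. The first 4 digits are (1, 0, 4, 4).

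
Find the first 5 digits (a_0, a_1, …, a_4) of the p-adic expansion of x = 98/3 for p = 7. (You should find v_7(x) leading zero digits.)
(a_0, …, a_4) = (0, 0, 3, 2, 2)

v_7(98/3) = 2, so a_0 = ... = a_1 = 0. Factor out: x = 7^2 · u with u = 2/3 a unit in ℤ_7. Expand u iteratively via a_{v+i} = u_i mod 7, u_{i+1} = (u_i − a_{v+i})/7:
  u_0 = 2/3;  a_2 = 3;  u_1 = (u_0 − 3)/7 = -1/3
  u_1 = -1/3;  a_3 = 2;  u_2 = (u_1 − 2)/7 = -1/3
  u_2 = -1/3;  a_4 = 2;  u_3 = (u_2 − 2)/7 = -1/3
Digits: (0, 0, 3, 2, 2).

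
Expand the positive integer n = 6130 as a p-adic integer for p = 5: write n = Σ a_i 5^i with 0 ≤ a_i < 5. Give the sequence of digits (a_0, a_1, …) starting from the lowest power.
(a_0, a_1, …) = (0, 1, 0, 4, 4, 1)

Repeated division by 5 gives the digits low-to-high: 6130 = 1·5^1 + 4·5^3 + 4·5^4 + 1·5^5. Digit sequence: (0, 1, 0, 4, 4, 1).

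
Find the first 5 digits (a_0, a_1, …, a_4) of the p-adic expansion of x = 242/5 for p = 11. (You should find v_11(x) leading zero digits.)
(a_0, …, a_4) = (0, 0, 7, 6, 6)

v_11(242/5) = 2, so a_0 = ... = a_1 = 0. Factor out: x = 11^2 · u with u = 2/5 a unit in ℤ_11. Expand u iteratively via a_{v+i} = u_i mod 11, u_{i+1} = (u_i − a_{v+i})/11:
  u_0 = 2/5;  a_2 = 7;  u_1 = (u_0 − 7)/11 = -3/5
  u_1 = -3/5;  a_3 = 6;  u_2 = (u_1 − 6)/11 = -3/5
  u_2 = -3/5;  a_4 = 6;  u_3 = (u_2 − 6)/11 = -3/5
Digits: (0, 0, 7, 6, 6).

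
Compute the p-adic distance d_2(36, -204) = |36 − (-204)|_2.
d_2(36, -204) = 1/16

Step 1 — x − y = 36 − (-204) = 240. Step 2 — v_2(240) = 4 (factor: 240 = (2^4 · 15); the sign does not affect v_p). Step 3 — |x − y|_2 = 2^{-4} = 1/16.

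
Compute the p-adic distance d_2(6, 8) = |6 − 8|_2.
d_2(6, 8) = 1/2

Step 1 — x − y = 6 − 8 = -2. Step 2 — v_2(-2) = 1 (factor: -2 = −(2^1 · 1); the sign does not affect v_p). Step 3 — |x − y|_2 = 2^{-1} = 1/2.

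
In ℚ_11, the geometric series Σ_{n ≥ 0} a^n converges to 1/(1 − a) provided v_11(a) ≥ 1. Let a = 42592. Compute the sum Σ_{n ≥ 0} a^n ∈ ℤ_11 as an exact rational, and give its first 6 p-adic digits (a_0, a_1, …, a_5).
Σ a^n = 1/(1 − a) = -1/42591;  first 6 digits = (1, 0, 0, 10, 2, 0)

v_11(a) = 3 ≥ 1, so the series converges in ℤ_11 to 1/(1 − a) = 1/(1 − 42592) = -1/42591. Expand this rational in ℤ_11: compute digits iteratively via d_i = x_i mod 11, x_{i+1} = (x_i − d_i)/11. The first 6 digits are (1, 0, 0, 10, 2, 0).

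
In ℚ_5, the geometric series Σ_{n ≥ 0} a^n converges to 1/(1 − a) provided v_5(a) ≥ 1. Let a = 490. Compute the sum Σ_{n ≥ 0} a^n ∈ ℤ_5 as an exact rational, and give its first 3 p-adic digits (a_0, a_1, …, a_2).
Σ a^n = 1/(1 − a) = -1/489;  first 3 digits = (1, 3, 3)

v_5(a) = 1 ≥ 1, so the series converges in ℤ_5 to 1/(1 − a) = 1/(1 − 490) = -1/489. Expand this rational in ℤ_5: compute digits iteratively via d_i = x_i mod 5, x_{i+1} = (x_i − d_i)/5. The first 3 digits are (1, 3, 3).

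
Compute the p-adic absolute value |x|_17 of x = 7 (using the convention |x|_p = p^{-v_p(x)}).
|7|_17 = 1

Step 1 — compute v_17(x) by factoring powers of 17 out of the numerator and denominator: v_17(7) = 0. Step 2 — apply |x|_p = p^{-v_p(x)} = 17^{0} = 1.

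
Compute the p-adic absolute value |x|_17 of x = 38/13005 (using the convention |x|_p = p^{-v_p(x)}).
|38/13005|_17 = 289

Step 1 — compute v_17(x) by factoring powers of 17 out of the numerator and denominator: v_17(38/13005) = -2. Step 2 — apply |x|_p = p^{-v_p(x)} = 17^{2} = 289.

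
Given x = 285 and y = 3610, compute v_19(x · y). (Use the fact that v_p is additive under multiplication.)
v_19(1028850) = 3

v_p(x) = 1 (factor: 285 = 19^1 · 15); v_p(y) = 2 (factor: 3610 = 19^2 · 10). Additivity: v_p(xy) = v_p(x) + v_p(y) = 1 + 2 = 3. (Direct check: xy = 1028850 = 19^3 · (150).)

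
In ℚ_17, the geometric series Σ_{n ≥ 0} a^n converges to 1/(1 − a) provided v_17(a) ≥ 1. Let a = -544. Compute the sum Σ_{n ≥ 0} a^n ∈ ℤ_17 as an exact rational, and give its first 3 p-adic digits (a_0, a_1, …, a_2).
Σ a^n = 1/(1 − a) = 1/545;  first 3 digits = (1, 2, 2)

v_17(a) = 1 ≥ 1, so the series converges in ℤ_17 to 1/(1 − a) = 1/(1 − (-544)) = 1/545. Expand this rational in ℤ_17: compute digits iteratively via d_i = x_i mod 17, x_{i+1} = (x_i − d_i)/17. The first 3 digits are (1, 2, 2).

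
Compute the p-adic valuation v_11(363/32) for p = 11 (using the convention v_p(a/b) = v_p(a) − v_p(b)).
v_11(363/32) = 2

Factor powers of 11 from the numerator and denominator of the reduced fraction: 363 = 11^2 · 3 and 32 = 11^0 · 32. Apply v_p(a/b) = v_p(a) − v_p(b): v_11(363/32) = 2 − 0 = 2.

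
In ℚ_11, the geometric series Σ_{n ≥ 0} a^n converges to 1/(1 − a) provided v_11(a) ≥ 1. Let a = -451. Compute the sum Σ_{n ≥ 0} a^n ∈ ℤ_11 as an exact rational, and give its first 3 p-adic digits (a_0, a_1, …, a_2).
Σ a^n = 1/(1 − a) = 1/452;  first 3 digits = (1, 3, 5)

v_11(a) = 1 ≥ 1, so the series converges in ℤ_11 to 1/(1 − a) = 1/(1 − (-451)) = 1/452. Expand this rational in ℤ_11: compute digits iteratively via d_i = x_i mod 11, x_{i+1} = (x_i − d_i)/11. The first 3 digits are (1, 3, 5).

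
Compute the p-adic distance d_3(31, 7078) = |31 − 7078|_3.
d_3(31, 7078) = 1/243

Step 1 — x − y = 31 − 7078 = -7047. Step 2 — v_3(-7047) = 5 (factor: -7047 = −(3^5 · 29); the sign does not affect v_p). Step 3 — |x − y|_3 = 3^{-5} = 1/243.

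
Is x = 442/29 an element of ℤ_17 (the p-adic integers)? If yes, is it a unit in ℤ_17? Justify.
x ∈ ℤ_17 but not a unit; v_17(x) = 1 > 0

ℤ_17 = {x ∈ ℚ_17 : v_17(x) ≥ 0} and ℤ_17^× = {x ∈ ℤ_17 : v_17(x) = 0}. Here v_17(442/29) = v_17(num) − v_17(den) = 1; compare against these criteria.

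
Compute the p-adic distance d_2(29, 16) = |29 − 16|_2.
d_2(29, 16) = 1

Step 1 — x − y = 29 − 16 = 13. Step 2 — v_2(13) = 0 (factor: 13 = (2^0 · 13); the sign does not affect v_p). Step 3 — |x − y|_2 = 2^{0} = 1.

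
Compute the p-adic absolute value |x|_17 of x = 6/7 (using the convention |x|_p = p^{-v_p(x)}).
|6/7|_17 = 1

Step 1 — compute v_17(x) by factoring powers of 17 out of the numerator and denominator: v_17(6/7) = 0. Step 2 — apply |x|_p = p^{-v_p(x)} = 17^{0} = 1.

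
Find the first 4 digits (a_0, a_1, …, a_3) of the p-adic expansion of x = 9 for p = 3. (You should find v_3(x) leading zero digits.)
(a_0, …, a_3) = (0, 0, 1, 0)

v_3(9) = 2, so a_0 = ... = a_1 = 0. Factor out: x = 3^2 · u with u = 1 a unit in ℤ_3. Expand u iteratively via a_{v+i} = u_i mod 3, u_{i+1} = (u_i − a_{v+i})/3:
  u_0 = 1;  a_2 = 1;  u_1 = (u_0 − 1)/3 = 0
  u_1 = 0;  a_3 = 0;  u_2 = (u_1 − 0)/3 = 0
Digits: (0, 0, 1, 0).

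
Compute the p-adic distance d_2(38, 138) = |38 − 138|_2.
d_2(38, 138) = 1/4

Step 1 — x − y = 38 − 138 = -100. Step 2 — v_2(-100) = 2 (factor: -100 = −(2^2 · 25); the sign does not affect v_p). Step 3 — |x − y|_2 = 2^{-2} = 1/4.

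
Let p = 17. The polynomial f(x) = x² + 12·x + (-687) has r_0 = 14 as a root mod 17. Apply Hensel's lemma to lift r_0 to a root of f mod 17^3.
r_2 = 1850 (mod 4913)

Hensel: r_{i+1} = r_i − f(r_i)·(f′(r_i))^{-1} mod 17^{i+2}, f′(x) = 2x + 12. Iterate:
  r_0 = 14 (mod 17)
  r_1 = 116 (mod 289)
  r_2 = 1850 (mod 4913)
Final: r = 1850 satisfies f(r) ≡ 0 mod 17^3.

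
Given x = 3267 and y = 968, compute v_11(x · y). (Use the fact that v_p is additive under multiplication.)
v_11(3162456) = 4

v_p(x) = 2 (factor: 3267 = 11^2 · 27); v_p(y) = 2 (factor: 968 = 11^2 · 8). Additivity: v_p(xy) = v_p(x) + v_p(y) = 2 + 2 = 4. (Direct check: xy = 3162456 = 11^4 · (216).)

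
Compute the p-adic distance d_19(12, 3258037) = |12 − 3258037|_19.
d_19(12, 3258037) = 1/130321

Step 1 — x − y = 12 − 3258037 = -3258025. Step 2 — v_19(-3258025) = 4 (factor: -3258025 = −(19^4 · 25); the sign does not affect v_p). Step 3 — |x − y|_19 = 19^{-4} = 1/130321.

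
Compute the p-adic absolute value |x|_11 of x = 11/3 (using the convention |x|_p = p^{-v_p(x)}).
|11/3|_11 = 1/11

Step 1 — compute v_11(x) by factoring powers of 11 out of the numerator and denominator: v_11(11/3) = 1. Step 2 — apply |x|_p = p^{-v_p(x)} = 11^{-1} = 1/11.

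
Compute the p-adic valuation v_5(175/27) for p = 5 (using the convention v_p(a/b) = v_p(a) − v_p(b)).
v_5(175/27) = 2

Factor powers of 5 from the numerator and denominator of the reduced fraction: 175 = 5^2 · 7 and 27 = 5^0 · 27. Apply v_p(a/b) = v_p(a) − v_p(b): v_5(175/27) = 2 − 0 = 2.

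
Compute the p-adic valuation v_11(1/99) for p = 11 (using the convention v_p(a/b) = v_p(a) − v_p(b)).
v_11(1/99) = -1

Factor powers of 11 from the numerator and denominator of the reduced fraction: 1 = 11^0 · 1 and 99 = 11^1 · 9. Apply v_p(a/b) = v_p(a) − v_p(b): v_11(1/99) = 0 − 1 = -1.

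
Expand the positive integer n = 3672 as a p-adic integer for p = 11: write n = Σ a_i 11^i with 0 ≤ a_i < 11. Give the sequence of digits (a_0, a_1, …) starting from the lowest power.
(a_0, a_1, …) = (9, 3, 8, 2)

Repeated division by 11 gives the digits low-to-high: 3672 = 9 + 3·11^1 + 8·11^2 + 2·11^3. Digit sequence: (9, 3, 8, 2).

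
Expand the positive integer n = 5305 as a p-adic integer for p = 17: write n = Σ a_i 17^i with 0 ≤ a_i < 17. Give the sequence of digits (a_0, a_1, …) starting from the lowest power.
(a_0, a_1, …) = (1, 6, 1, 1)

Repeated division by 17 gives the digits low-to-high: 5305 = 1 + 6·17^1 + 1·17^2 + 1·17^3. Digit sequence: (1, 6, 1, 1).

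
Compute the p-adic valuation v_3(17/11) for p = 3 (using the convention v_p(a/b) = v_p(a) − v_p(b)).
v_3(17/11) = 0

Factor powers of 3 from the numerator and denominator of the reduced fraction: 17 = 3^0 · 17 and 11 = 3^0 · 11. Apply v_p(a/b) = v_p(a) − v_p(b): v_3(17/11) = 0 − 0 = 0.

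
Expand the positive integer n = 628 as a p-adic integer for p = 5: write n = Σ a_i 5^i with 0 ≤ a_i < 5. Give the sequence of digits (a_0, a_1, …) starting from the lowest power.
(a_0, a_1, …) = (3, 0, 0, 0, 1)

Repeated division by 5 gives the digits low-to-high: 628 = 3 + 1·5^4. Digit sequence: (3, 0, 0, 0, 1).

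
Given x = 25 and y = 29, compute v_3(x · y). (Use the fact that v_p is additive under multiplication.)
v_3(725) = 0

v_p(x) = 0 (factor: 25 = 3^0 · 25); v_p(y) = 0 (factor: 29 = 3^0 · 29). Additivity: v_p(xy) = v_p(x) + v_p(y) = 0 + 0 = 0. (Direct check: xy = 725 = 3^0 · (725).)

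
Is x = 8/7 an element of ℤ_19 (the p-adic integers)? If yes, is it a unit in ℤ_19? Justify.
x ∈ ℤ_19^× (unit); v_19(x) = 0

ℤ_19 = {x ∈ ℚ_19 : v_19(x) ≥ 0} and ℤ_19^× = {x ∈ ℤ_19 : v_19(x) = 0}. Here v_19(8/7) = v_19(num) − v_19(den) = 0; compare against these criteria.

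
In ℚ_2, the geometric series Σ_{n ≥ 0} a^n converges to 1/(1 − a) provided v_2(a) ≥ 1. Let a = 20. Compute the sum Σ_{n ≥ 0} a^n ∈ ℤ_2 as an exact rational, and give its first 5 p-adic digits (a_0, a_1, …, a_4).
Σ a^n = 1/(1 − a) = -1/19;  first 5 digits = (1, 0, 1, 0, 0)

v_2(a) = 2 ≥ 1, so the series converges in ℤ_2 to 1/(1 − a) = 1/(1 − 20) = -1/19. Expand this rational in ℤ_2: compute digits iteratively via d_i = x_i mod 2, x_{i+1} = (x_i − d_i)/2. The first 5 digits are (1, 0, 1, 0, 0).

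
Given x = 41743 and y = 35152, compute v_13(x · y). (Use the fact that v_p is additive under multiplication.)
v_13(1467349936) = 6

v_p(x) = 3 (factor: 41743 = 13^3 · 19); v_p(y) = 3 (factor: 35152 = 13^3 · 16). Additivity: v_p(xy) = v_p(x) + v_p(y) = 3 + 3 = 6. (Direct check: xy = 1467349936 = 13^6 · (304).)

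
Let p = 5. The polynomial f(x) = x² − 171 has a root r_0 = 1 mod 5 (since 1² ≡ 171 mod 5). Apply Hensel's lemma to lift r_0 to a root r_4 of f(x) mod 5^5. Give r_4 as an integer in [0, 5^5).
r_4 = 411 (mod 3125)

Hensel's recurrence: r_{i+1} = r_i − f(r_i)·(f′(r_i))^{-1} mod 5^{i+2}, with f′(x) = 2x. Iterate:
  r_0 = 1 (mod 5)
  r_1 = 11 (mod 25)
  r_2 = 36 (mod 125)
  r_3 = 411 (mod 625)
  r_4 = 411 (mod 3125)
Final: r_4 = 411, and one checks f(r_4) ≡ 0 mod 5^5.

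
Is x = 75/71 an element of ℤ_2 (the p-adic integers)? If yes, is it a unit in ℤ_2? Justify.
x ∈ ℤ_2^× (unit); v_2(x) = 0

ℤ_2 = {x ∈ ℚ_2 : v_2(x) ≥ 0} and ℤ_2^× = {x ∈ ℤ_2 : v_2(x) = 0}. Here v_2(75/71) = v_2(num) − v_2(den) = 0; compare against these criteria.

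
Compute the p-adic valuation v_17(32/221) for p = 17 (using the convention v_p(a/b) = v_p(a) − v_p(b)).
v_17(32/221) = -1

Factor powers of 17 from the numerator and denominator of the reduced fraction: 32 = 17^0 · 32 and 221 = 17^1 · 13. Apply v_p(a/b) = v_p(a) − v_p(b): v_17(32/221) = 0 − 1 = -1.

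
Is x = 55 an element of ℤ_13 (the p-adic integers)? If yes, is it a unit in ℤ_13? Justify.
x ∈ ℤ_13^× (unit); v_13(x) = 0

ℤ_13 = {x ∈ ℚ_13 : v_13(x) ≥ 0} and ℤ_13^× = {x ∈ ℤ_13 : v_13(x) = 0}. Here v_13(55) = v_13(num) − v_13(den) = 0; compare against these criteria.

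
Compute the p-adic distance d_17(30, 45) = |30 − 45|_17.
d_17(30, 45) = 1

Step 1 — x − y = 30 − 45 = -15. Step 2 — v_17(-15) = 0 (factor: -15 = −(17^0 · 15); the sign does not affect v_p). Step 3 — |x − y|_17 = 17^{0} = 1.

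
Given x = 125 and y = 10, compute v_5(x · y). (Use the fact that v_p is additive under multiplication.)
v_5(1250) = 4

v_p(x) = 3 (factor: 125 = 5^3 · 1); v_p(y) = 1 (factor: 10 = 5^1 · 2). Additivity: v_p(xy) = v_p(x) + v_p(y) = 3 + 1 = 4. (Direct check: xy = 1250 = 5^4 · (2).)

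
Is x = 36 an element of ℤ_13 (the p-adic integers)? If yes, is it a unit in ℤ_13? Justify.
x ∈ ℤ_13^× (unit); v_13(x) = 0

ℤ_13 = {x ∈ ℚ_13 : v_13(x) ≥ 0} and ℤ_13^× = {x ∈ ℤ_13 : v_13(x) = 0}. Here v_13(36) = v_13(num) − v_13(den) = 0; compare against these criteria.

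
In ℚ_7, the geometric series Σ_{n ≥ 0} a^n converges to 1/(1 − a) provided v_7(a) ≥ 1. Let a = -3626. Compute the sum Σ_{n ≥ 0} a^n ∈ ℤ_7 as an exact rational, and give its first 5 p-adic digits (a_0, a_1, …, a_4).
Σ a^n = 1/(1 − a) = 1/3627;  first 5 digits = (1, 0, 3, 3, 0)

v_7(a) = 2 ≥ 1, so the series converges in ℤ_7 to 1/(1 − a) = 1/(1 − (-3626)) = 1/3627. Expand this rational in ℤ_7: compute digits iteratively via d_i = x_i mod 7, x_{i+1} = (x_i − d_i)/7. The first 5 digits are (1, 0, 3, 3, 0).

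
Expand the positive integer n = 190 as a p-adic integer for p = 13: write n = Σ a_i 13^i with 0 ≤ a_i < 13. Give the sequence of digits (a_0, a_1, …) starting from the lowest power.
(a_0, a_1, …) = (8, 1, 1)

Repeated division by 13 gives the digits low-to-high: 190 = 8 + 1·13^1 + 1·13^2. Digit sequence: (8, 1, 1).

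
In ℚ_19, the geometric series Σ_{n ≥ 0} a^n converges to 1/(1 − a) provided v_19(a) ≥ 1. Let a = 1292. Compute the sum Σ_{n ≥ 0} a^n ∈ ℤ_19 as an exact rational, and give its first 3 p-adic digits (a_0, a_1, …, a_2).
Σ a^n = 1/(1 − a) = -1/1291;  first 3 digits = (1, 11, 10)

v_19(a) = 1 ≥ 1, so the series converges in ℤ_19 to 1/(1 − a) = 1/(1 − 1292) = -1/1291. Expand this rational in ℤ_19: compute digits iteratively via d_i = x_i mod 19, x_{i+1} = (x_i − d_i)/19. The first 3 digits are (1, 11, 10).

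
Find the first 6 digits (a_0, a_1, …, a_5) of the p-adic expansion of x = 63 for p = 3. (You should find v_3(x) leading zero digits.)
(a_0, …, a_5) = (0, 0, 1, 2, 0, 0)

v_3(63) = 2, so a_0 = ... = a_1 = 0. Factor out: x = 3^2 · u with u = 7 a unit in ℤ_3. Expand u iteratively via a_{v+i} = u_i mod 3, u_{i+1} = (u_i − a_{v+i})/3:
  u_0 = 7;  a_2 = 1;  u_1 = (u_0 − 1)/3 = 2
  u_1 = 2;  a_3 = 2;  u_2 = (u_1 − 2)/3 = 0
  u_2 = 0;  a_4 = 0;  u_3 = (u_2 − 0)/3 = 0
  u_3 = 0;  a_5 = 0;  u_4 = (u_3 − 0)/3 = 0
Digits: (0, 0, 1, 2, 0, 0).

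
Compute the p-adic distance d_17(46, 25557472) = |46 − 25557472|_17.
d_17(46, 25557472) = 1/1419857

Step 1 — x − y = 46 − 25557472 = -25557426. Step 2 — v_17(-25557426) = 5 (factor: -25557426 = −(17^5 · 18); the sign does not affect v_p). Step 3 — |x − y|_17 = 17^{-5} = 1/1419857.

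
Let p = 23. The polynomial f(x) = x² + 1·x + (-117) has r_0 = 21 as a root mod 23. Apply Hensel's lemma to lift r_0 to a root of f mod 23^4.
r_3 = 14419 (mod 279841)

Hensel: r_{i+1} = r_i − f(r_i)·(f′(r_i))^{-1} mod 23^{i+2}, f′(x) = 2x + 1. Iterate:
  r_0 = 21 (mod 23)
  r_1 = 136 (mod 529)
  r_2 = 2252 (mod 12167)
  r_3 = 14419 (mod 279841)
Final: r = 14419 satisfies f(r) ≡ 0 mod 23^4.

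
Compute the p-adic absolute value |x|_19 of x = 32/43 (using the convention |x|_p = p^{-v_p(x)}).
|32/43|_19 = 1

Step 1 — compute v_19(x) by factoring powers of 19 out of the numerator and denominator: v_19(32/43) = 0. Step 2 — apply |x|_p = p^{-v_p(x)} = 19^{0} = 1.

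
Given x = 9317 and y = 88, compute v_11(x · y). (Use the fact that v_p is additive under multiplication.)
v_11(819896) = 4

v_p(x) = 3 (factor: 9317 = 11^3 · 7); v_p(y) = 1 (factor: 88 = 11^1 · 8). Additivity: v_p(xy) = v_p(x) + v_p(y) = 3 + 1 = 4. (Direct check: xy = 819896 = 11^4 · (56).)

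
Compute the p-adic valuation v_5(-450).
v_5(-450) = 2

v_5(n) is the largest exponent k such that 5^k divides n. Factor out: -450 = -5^2 · 18. (Sign doesn't affect v_p.) So v_5(-450) = 2.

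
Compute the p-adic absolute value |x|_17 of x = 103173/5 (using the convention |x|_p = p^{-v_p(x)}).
|103173/5|_17 = 1/4913

Step 1 — compute v_17(x) by factoring powers of 17 out of the numerator and denominator: v_17(103173/5) = 3. Step 2 — apply |x|_p = p^{-v_p(x)} = 17^{-3} = 1/4913.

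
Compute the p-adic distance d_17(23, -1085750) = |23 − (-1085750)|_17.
d_17(23, -1085750) = 1/83521

Step 1 — x − y = 23 − (-1085750) = 1085773. Step 2 — v_17(1085773) = 4 (factor: 1085773 = (17^4 · 13); the sign does not affect v_p). Step 3 — |x − y|_17 = 17^{-4} = 1/83521.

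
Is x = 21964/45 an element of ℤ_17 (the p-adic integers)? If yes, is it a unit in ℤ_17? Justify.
x ∈ ℤ_17 but not a unit; v_17(x) = 2 > 0

ℤ_17 = {x ∈ ℚ_17 : v_17(x) ≥ 0} and ℤ_17^× = {x ∈ ℤ_17 : v_17(x) = 0}. Here v_17(21964/45) = v_17(num) − v_17(den) = 2; compare against these criteria.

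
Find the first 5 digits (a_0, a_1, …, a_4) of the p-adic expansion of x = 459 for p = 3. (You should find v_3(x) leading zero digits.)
(a_0, …, a_4) = (0, 0, 0, 2, 2)

v_3(459) = 3, so a_0 = ... = a_2 = 0. Factor out: x = 3^3 · u with u = 17 a unit in ℤ_3. Expand u iteratively via a_{v+i} = u_i mod 3, u_{i+1} = (u_i − a_{v+i})/3:
  u_0 = 17;  a_3 = 2;  u_1 = (u_0 − 2)/3 = 5
  u_1 = 5;  a_4 = 2;  u_2 = (u_1 − 2)/3 = 1
Digits: (0, 0, 0, 2, 2).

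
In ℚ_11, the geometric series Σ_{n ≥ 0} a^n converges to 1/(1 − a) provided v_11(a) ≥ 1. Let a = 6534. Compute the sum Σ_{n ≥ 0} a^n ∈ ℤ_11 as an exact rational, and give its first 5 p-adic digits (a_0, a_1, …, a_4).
Σ a^n = 1/(1 − a) = -1/6533;  first 5 digits = (1, 0, 10, 4, 1)

v_11(a) = 2 ≥ 1, so the series converges in ℤ_11 to 1/(1 − a) = 1/(1 − 6534) = -1/6533. Expand this rational in ℤ_11: compute digits iteratively via d_i = x_i mod 11, x_{i+1} = (x_i − d_i)/11. The first 5 digits are (1, 0, 10, 4, 1).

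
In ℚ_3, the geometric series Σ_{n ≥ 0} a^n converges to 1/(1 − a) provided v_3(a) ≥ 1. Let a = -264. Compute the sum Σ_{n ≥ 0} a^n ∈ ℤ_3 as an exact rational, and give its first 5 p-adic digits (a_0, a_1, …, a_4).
Σ a^n = 1/(1 − a) = 1/265;  first 5 digits = (1, 2, 1, 2, 2)

v_3(a) = 1 ≥ 1, so the series converges in ℤ_3 to 1/(1 − a) = 1/(1 − (-264)) = 1/265. Expand this rational in ℤ_3: compute digits iteratively via d_i = x_i mod 3, x_{i+1} = (x_i − d_i)/3. The first 5 digits are (1, 2, 1, 2, 2).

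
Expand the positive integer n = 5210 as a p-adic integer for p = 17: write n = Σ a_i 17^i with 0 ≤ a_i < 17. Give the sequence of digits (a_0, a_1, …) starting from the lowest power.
(a_0, a_1, …) = (8, 0, 1, 1)

Repeated division by 17 gives the digits low-to-high: 5210 = 8 + 1·17^2 + 1·17^3. Digit sequence: (8, 0, 1, 1).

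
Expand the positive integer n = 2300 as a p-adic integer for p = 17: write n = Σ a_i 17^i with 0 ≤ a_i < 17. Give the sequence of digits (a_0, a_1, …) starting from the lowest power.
(a_0, a_1, …) = (5, 16, 7)

Repeated division by 17 gives the digits low-to-high: 2300 = 5 + 16·17^1 + 7·17^2. Digit sequence: (5, 16, 7).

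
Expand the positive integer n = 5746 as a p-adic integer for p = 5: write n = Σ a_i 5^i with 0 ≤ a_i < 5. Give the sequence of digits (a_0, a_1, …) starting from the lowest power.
(a_0, a_1, …) = (1, 4, 4, 0, 4, 1)

Repeated division by 5 gives the digits low-to-high: 5746 = 1 + 4·5^1 + 4·5^2 + 4·5^4 + 1·5^5. Digit sequence: (1, 4, 4, 0, 4, 1).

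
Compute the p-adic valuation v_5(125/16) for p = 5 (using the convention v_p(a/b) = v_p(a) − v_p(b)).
v_5(125/16) = 3

Factor powers of 5 from the numerator and denominator of the reduced fraction: 125 = 5^3 · 1 and 16 = 5^0 · 16. Apply v_p(a/b) = v_p(a) − v_p(b): v_5(125/16) = 3 − 0 = 3.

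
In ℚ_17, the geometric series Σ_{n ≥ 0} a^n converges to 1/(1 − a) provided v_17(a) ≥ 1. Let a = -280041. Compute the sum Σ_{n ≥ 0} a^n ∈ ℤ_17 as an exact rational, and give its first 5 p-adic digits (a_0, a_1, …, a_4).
Σ a^n = 1/(1 − a) = 1/280042;  first 5 digits = (1, 0, 0, 11, 13)

v_17(a) = 3 ≥ 1, so the series converges in ℤ_17 to 1/(1 − a) = 1/(1 − (-280041)) = 1/280042. Expand this rational in ℤ_17: compute digits iteratively via d_i = x_i mod 17, x_{i+1} = (x_i − d_i)/17. The first 5 digits are (1, 0, 0, 11, 13).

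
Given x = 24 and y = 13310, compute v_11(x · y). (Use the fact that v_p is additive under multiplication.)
v_11(319440) = 3

v_p(x) = 0 (factor: 24 = 11^0 · 24); v_p(y) = 3 (factor: 13310 = 11^3 · 10). Additivity: v_p(xy) = v_p(x) + v_p(y) = 0 + 3 = 3. (Direct check: xy = 319440 = 11^3 · (240).)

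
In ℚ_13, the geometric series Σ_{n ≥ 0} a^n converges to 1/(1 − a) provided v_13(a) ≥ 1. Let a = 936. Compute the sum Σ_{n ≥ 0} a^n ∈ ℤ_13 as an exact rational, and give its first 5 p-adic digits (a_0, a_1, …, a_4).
Σ a^n = 1/(1 − a) = -1/935;  first 5 digits = (1, 7, 2, 1, 8)

v_13(a) = 1 ≥ 1, so the series converges in ℤ_13 to 1/(1 − a) = 1/(1 − 936) = -1/935. Expand this rational in ℤ_13: compute digits iteratively via d_i = x_i mod 13, x_{i+1} = (x_i − d_i)/13. The first 5 digits are (1, 7, 2, 1, 8).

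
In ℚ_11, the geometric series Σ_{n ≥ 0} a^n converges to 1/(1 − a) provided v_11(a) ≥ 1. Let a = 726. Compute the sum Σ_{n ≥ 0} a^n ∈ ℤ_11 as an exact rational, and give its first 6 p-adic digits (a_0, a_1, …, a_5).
Σ a^n = 1/(1 − a) = -1/725;  first 6 digits = (1, 0, 6, 0, 3, 3)

v_11(a) = 2 ≥ 1, so the series converges in ℤ_11 to 1/(1 − a) = 1/(1 − 726) = -1/725. Expand this rational in ℤ_11: compute digits iteratively via d_i = x_i mod 11, x_{i+1} = (x_i − d_i)/11. The first 6 digits are (1, 0, 6, 0, 3, 3).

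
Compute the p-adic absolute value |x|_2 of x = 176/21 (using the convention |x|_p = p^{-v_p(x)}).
|176/21|_2 = 1/16

Step 1 — compute v_2(x) by factoring powers of 2 out of the numerator and denominator: v_2(176/21) = 4. Step 2 — apply |x|_p = p^{-v_p(x)} = 2^{-4} = 1/16.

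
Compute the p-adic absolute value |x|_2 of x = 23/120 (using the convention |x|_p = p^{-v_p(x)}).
|23/120|_2 = 8

Step 1 — compute v_2(x) by factoring powers of 2 out of the numerator and denominator: v_2(23/120) = -3. Step 2 — apply |x|_p = p^{-v_p(x)} = 2^{3} = 8.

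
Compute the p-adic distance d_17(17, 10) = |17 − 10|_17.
d_17(17, 10) = 1

Step 1 — x − y = 17 − 10 = 7. Step 2 — v_17(7) = 0 (factor: 7 = (17^0 · 7); the sign does not affect v_p). Step 3 — |x − y|_17 = 17^{0} = 1.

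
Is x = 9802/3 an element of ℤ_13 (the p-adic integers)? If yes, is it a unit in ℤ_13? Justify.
x ∈ ℤ_13 but not a unit; v_13(x) = 2 > 0

ℤ_13 = {x ∈ ℚ_13 : v_13(x) ≥ 0} and ℤ_13^× = {x ∈ ℤ_13 : v_13(x) = 0}. Here v_13(9802/3) = v_13(num) − v_13(den) = 2; compare against these criteria.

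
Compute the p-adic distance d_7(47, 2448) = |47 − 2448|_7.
d_7(47, 2448) = 1/2401

Step 1 — x − y = 47 − 2448 = -2401. Step 2 — v_7(-2401) = 4 (factor: -2401 = −(7^4 · 1); the sign does not affect v_p). Step 3 — |x − y|_7 = 7^{-4} = 1/2401.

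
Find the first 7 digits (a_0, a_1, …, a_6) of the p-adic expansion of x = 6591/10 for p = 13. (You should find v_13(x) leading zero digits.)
(a_0, …, a_6) = (0, 0, 0, 12, 3, 1, 9)

v_13(6591/10) = 3, so a_0 = ... = a_2 = 0. Factor out: x = 13^3 · u with u = 3/10 a unit in ℤ_13. Expand u iteratively via a_{v+i} = u_i mod 13, u_{i+1} = (u_i − a_{v+i})/13:
  u_0 = 3/10;  a_3 = 12;  u_1 = (u_0 − 12)/13 = -9/10
  u_1 = -9/10;  a_4 = 3;  u_2 = (u_1 − 3)/13 = -3/10
  u_2 = -3/10;  a_5 = 1;  u_3 = (u_2 − 1)/13 = -1/10
  u_3 = -1/10;  a_6 = 9;  u_4 = (u_3 − 9)/13 = -7/10
Digits: (0, 0, 0, 12, 3, 1, 9).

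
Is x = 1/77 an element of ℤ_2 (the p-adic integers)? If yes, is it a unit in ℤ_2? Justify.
x ∈ ℤ_2^× (unit); v_2(x) = 0

ℤ_2 = {x ∈ ℚ_2 : v_2(x) ≥ 0} and ℤ_2^× = {x ∈ ℤ_2 : v_2(x) = 0}. Here v_2(1/77) = v_2(num) − v_2(den) = 0; compare against these criteria.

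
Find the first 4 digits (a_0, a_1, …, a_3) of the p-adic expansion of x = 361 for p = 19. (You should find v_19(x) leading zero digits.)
(a_0, …, a_3) = (0, 0, 1, 0)

v_19(361) = 2, so a_0 = ... = a_1 = 0. Factor out: x = 19^2 · u with u = 1 a unit in ℤ_19. Expand u iteratively via a_{v+i} = u_i mod 19, u_{i+1} = (u_i − a_{v+i})/19:
  u_0 = 1;  a_2 = 1;  u_1 = (u_0 − 1)/19 = 0
  u_1 = 0;  a_3 = 0;  u_2 = (u_1 − 0)/19 = 0
Digits: (0, 0, 1, 0).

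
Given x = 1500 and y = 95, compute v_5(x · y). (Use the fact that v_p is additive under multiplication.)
v_5(142500) = 4

v_p(x) = 3 (factor: 1500 = 5^3 · 12); v_p(y) = 1 (factor: 95 = 5^1 · 19). Additivity: v_p(xy) = v_p(x) + v_p(y) = 3 + 1 = 4. (Direct check: xy = 142500 = 5^4 · (228).)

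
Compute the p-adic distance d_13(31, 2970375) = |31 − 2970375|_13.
d_13(31, 2970375) = 1/371293

Step 1 — x − y = 31 − 2970375 = -2970344. Step 2 — v_13(-2970344) = 5 (factor: -2970344 = −(13^5 · 8); the sign does not affect v_p). Step 3 — |x − y|_13 = 13^{-5} = 1/371293.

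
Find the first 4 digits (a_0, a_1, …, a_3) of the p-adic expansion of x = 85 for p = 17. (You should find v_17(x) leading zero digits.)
(a_0, …, a_3) = (0, 5, 0, 0)

v_17(85) = 1, so a_0 = ... = a_0 = 0. Factor out: x = 17^1 · u with u = 5 a unit in ℤ_17. Expand u iteratively via a_{v+i} = u_i mod 17, u_{i+1} = (u_i − a_{v+i})/17:
  u_0 = 5;  a_1 = 5;  u_1 = (u_0 − 5)/17 = 0
  u_1 = 0;  a_2 = 0;  u_2 = (u_1 − 0)/17 = 0
  u_2 = 0;  a_3 = 0;  u_3 = (u_2 − 0)/17 = 0
Digits: (0, 5, 0, 0).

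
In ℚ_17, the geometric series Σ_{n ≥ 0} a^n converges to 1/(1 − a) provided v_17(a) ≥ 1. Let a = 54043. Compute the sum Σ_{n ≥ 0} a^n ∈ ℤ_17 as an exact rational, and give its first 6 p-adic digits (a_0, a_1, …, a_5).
Σ a^n = 1/(1 − a) = -1/54042;  first 6 digits = (1, 0, 0, 11, 0, 0)

v_17(a) = 3 ≥ 1, so the series converges in ℤ_17 to 1/(1 − a) = 1/(1 − 54043) = -1/54042. Expand this rational in ℤ_17: compute digits iteratively via d_i = x_i mod 17, x_{i+1} = (x_i − d_i)/17. The first 6 digits are (1, 0, 0, 11, 0, 0).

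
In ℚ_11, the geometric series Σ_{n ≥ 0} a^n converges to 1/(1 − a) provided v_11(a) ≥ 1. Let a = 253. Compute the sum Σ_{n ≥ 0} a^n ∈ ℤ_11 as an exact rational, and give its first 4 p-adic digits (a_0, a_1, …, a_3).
Σ a^n = 1/(1 − a) = -1/252;  first 4 digits = (1, 1, 3, 5)

v_11(a) = 1 ≥ 1, so the series converges in ℤ_11 to 1/(1 − a) = 1/(1 − 253) = -1/252. Expand this rational in ℤ_11: compute digits iteratively via d_i = x_i mod 11, x_{i+1} = (x_i − d_i)/11. The first 4 digits are (1, 1, 3, 5).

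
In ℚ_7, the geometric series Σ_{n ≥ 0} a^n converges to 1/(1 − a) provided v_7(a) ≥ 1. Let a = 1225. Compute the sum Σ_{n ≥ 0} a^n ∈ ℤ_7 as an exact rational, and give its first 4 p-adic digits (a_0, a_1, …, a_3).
Σ a^n = 1/(1 − a) = -1/1224;  first 4 digits = (1, 0, 4, 3)

v_7(a) = 2 ≥ 1, so the series converges in ℤ_7 to 1/(1 − a) = 1/(1 − 1225) = -1/1224. Expand this rational in ℤ_7: compute digits iteratively via d_i = x_i mod 7, x_{i+1} = (x_i − d_i)/7. The first 4 digits are (1, 0, 4, 3).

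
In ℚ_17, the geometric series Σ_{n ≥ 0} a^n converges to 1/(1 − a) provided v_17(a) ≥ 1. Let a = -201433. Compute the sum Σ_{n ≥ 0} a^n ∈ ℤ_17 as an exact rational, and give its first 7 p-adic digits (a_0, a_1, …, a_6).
Σ a^n = 1/(1 − a) = 1/201434;  first 7 digits = (1, 0, 0, 10, 14, 16, 14)

v_17(a) = 3 ≥ 1, so the series converges in ℤ_17 to 1/(1 − a) = 1/(1 − (-201433)) = 1/201434. Expand this rational in ℤ_17: compute digits iteratively via d_i = x_i mod 17, x_{i+1} = (x_i − d_i)/17. The first 7 digits are (1, 0, 0, 10, 14, 16, 14).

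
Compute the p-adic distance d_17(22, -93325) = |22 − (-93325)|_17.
d_17(22, -93325) = 1/4913

Step 1 — x − y = 22 − (-93325) = 93347. Step 2 — v_17(93347) = 3 (factor: 93347 = (17^3 · 19); the sign does not affect v_p). Step 3 — |x − y|_17 = 17^{-3} = 1/4913.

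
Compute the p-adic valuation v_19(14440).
v_19(14440) = 2

v_19(n) is the largest exponent k such that 19^k divides n. Factor out: 14440 = 19^2 · 40. (Sign doesn't affect v_p.) So v_19(14440) = 2.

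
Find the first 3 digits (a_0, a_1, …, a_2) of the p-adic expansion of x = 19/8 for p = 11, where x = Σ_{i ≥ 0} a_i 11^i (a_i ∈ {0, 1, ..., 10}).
(a_0, …, a_2) = (1, 7, 9)

v_11(19/8) = 0 (numerator and denominator both coprime to 11), so x ∈ ℤ_11^×. Compute digits iteratively via a_i = x_i mod 11, x_{i+1} = (x_i − a_i)/11, with x_0 = x:
  x_0 = 19/8;  a_0 = 1;  x_1 = (x_0 − 1)/11 = 1/8
  x_1 = 1/8;  a_1 = 7;  x_2 = (x_1 − 7)/11 = -5/8
  x_2 = -5/8;  a_2 = 9;  x_3 = (x_2 − 9)/11 = -7/8
Digits: (1, 7, 9).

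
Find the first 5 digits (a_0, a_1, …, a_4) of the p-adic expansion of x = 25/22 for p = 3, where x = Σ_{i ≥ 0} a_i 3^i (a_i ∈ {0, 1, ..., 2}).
(a_0, …, a_4) = (1, 1, 2, 1, 2)

v_3(25/22) = 0 (numerator and denominator both coprime to 3), so x ∈ ℤ_3^×. Compute digits iteratively via a_i = x_i mod 3, x_{i+1} = (x_i − a_i)/3, with x_0 = x:
  x_0 = 25/22;  a_0 = 1;  x_1 = (x_0 − 1)/3 = 1/22
  x_1 = 1/22;  a_1 = 1;  x_2 = (x_1 − 1)/3 = -7/22
  x_2 = -7/22;  a_2 = 2;  x_3 = (x_2 − 2)/3 = -17/22
  x_3 = -17/22;  a_3 = 1;  x_4 = (x_3 − 1)/3 = -13/22
  x_4 = -13/22;  a_4 = 2;  x_5 = (x_4 − 2)/3 = -19/22
Digits: (1, 1, 2, 1, 2).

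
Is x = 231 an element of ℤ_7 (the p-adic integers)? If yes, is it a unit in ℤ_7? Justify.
x ∈ ℤ_7 but not a unit; v_7(x) = 1 > 0

ℤ_7 = {x ∈ ℚ_7 : v_7(x) ≥ 0} and ℤ_7^× = {x ∈ ℤ_7 : v_7(x) = 0}. Here v_7(231) = v_7(num) − v_7(den) = 1; compare against these criteria.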